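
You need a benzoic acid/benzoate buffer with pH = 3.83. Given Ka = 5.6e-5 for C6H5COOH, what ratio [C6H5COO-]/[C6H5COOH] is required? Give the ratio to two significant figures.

ratio = 0.38

pKa = -log(5.6 × 10^-5) = 4.252
pH = pKa + log(r) ⇒ log(r) = 3.83 − 4.252 = -0.422
r = [C6H5COO-]/[C6H5COOH] = 10^(-0.422) = 0.378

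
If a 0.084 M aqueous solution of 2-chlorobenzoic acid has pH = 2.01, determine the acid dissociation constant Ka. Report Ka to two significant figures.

Ka = 1.3 × 10^-3

[H+] = 10^(-2.01) = 9.77 × 10^-3 M
At equilibrium [HA] = 0.084 − 9.77 × 10^-3 = 7.42 × 10^-2 M
Ka = [H+][A-]/[HA] = (9.77 × 10^-3)² / 7.42 × 10^-2 = 1.3 × 10^-3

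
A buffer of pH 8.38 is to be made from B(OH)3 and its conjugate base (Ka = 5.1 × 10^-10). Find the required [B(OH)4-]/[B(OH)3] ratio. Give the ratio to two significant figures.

ratio = 0.12

pKa = -log(5.1 × 10^-10) = 9.292
pH = pKa + log(r) ⇒ log(r) = 8.38 − 9.292 = -0.912
r = [B(OH)4-]/[B(OH)3] = 10^(-0.912) = 0.122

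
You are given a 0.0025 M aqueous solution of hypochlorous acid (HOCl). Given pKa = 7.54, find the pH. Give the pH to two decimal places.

pH = 5.07

HOCl ⇌ OCl- + H+
Ka = 10^(−7.54) = 2.88 × 10^-8
Let x = [H+] at equilibrium. Ka = x²/(0.0025 − x).
Assume x ≪ 0.0025: x ≈ √(2.88 × 10^-8 × 0.0025) = 8.49 × 10^-6 M
Check: 0.34% ionized — well under 5%, approximation valid.
pH = −log[H+] = −log(8.49 × 10^-6) = 5.07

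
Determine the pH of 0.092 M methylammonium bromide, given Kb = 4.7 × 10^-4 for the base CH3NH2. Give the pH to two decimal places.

pH = 5.85

CH3NH3+ is the conjugate acid of the weak base CH3NH2.
Ka = Kw/Kb = 1.0×10^-14 / 4.7 × 10^-4 = 2.13 × 10^-11
Ka = [H+]²/(0.092 − [H+]) = 2.13 × 10^-11
Assume [H+] ≪ 0.092: [H+] ≈ √(2.13 × 10^-11 × 0.092) = 1.40 × 10^-6 M
([H+]/C₀ = 0.0015% < 5%, so the approximation holds.)
pH = −log[H+] = −log(1.40 × 10^-6) = 5.85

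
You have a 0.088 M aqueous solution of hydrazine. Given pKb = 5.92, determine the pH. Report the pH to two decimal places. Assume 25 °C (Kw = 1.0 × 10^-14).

pH = 10.51

N2H4 + H2O ⇌ N2H5+ + OH-
Kb = 10^(−5.92) = 1.20 × 10^-6
From the ICE table, Kb = [OH-]²/(0.088 − [OH-]) = 1.20 × 10^-6.
Neglecting [OH-] in the denominator: [OH-] = √(1.20 × 10^-6 × 0.088) = 3.25 × 10^-4 M
([OH-]/C₀ = 0.37% < 5%, so the approximation holds.)
pOH = 3.49, so pH = 14.00 − pOH = 10.51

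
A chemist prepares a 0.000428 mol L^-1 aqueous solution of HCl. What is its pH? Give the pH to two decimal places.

pH = 3.37

HCl is a strong acid and dissociates completely, so [H+] = 0.000428 M.
pH = -log(0.000428) = 3.37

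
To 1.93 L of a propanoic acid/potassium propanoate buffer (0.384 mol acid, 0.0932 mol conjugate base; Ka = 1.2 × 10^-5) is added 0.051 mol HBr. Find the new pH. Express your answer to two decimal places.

Added H+ converts CH3CH2COO- to CH3CH2COOH: CH3CH2COOH → 0.435 mol, CH3CH2COO- → 0.0422 mol.
pKa = −log(1.2 × 10^-5) = 4.921
pH = pKa + log(n_CH3CH2COO-/n_CH3CH2COOH) = 4.921 + log(0.0422/0.435) = 4.921 + (-1.013)

pH = 3.91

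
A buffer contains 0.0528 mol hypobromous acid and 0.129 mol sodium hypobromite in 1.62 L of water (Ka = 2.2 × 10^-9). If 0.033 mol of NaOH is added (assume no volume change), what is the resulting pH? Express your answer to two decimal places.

After neutralization: n(HOBr) = 0.0198 mol, n(OBr-) = 0.162 mol.
pKa = −log(2.2 × 10^-9) = 8.658
pH = pKa + log([A⁻]/[HA]) = 8.658 + log(0.162/0.0198) = 8.658 +0.913

pH = 9.57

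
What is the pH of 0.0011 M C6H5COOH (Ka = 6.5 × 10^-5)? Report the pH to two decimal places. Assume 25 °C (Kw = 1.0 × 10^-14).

pH = 3.63

C6H5COOH ⇌ C6H5COO- + H+
Ka = x²/(0.0011 − x) = 6.5 × 10^-5
The 5% rule fails; solving x² + Ka·x − Ka·C₀ = 0 exactly:
x = [−6.5e-05 + √(6.5e-05² + 2.86e-07)]/2 = 2.37 × 10^-4 M
pH = −log[H+] = −log(2.37 × 10^-4) = 3.63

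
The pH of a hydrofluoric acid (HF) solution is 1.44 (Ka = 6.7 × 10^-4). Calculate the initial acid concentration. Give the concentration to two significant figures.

[H+] = 10^(-1.44) = 3.63 × 10^-2 M = x
Ka = x²/(C₀ − x) ⇒ C₀ = x + x²/Ka
C₀ = 3.63 × 10^-2 + (3.63 × 10^-2)²/(6.7 × 10^-4) = 2.00 M

C₀ = 2.0 M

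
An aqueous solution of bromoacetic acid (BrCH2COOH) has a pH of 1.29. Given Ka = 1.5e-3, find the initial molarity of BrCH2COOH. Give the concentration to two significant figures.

[H+] = 10^(-1.29) = 5.13 × 10^-2 M = x
Ka = x²/(C₀ − x) ⇒ C₀ = x + x²/Ka
C₀ = 5.13 × 10^-2 + (5.13 × 10^-2)²/(1.5 × 10^-3) = 1.81 M

C₀ = 1.8 M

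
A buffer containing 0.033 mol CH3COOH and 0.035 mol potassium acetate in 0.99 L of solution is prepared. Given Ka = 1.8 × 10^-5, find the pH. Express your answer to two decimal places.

pH = 4.77

pKa = −log(1.8 × 10^-5) = 4.745
Using pH = pKa + log([base]/[acid]) with [base]/[acid] = 0.035/0.033:
pH = 4.745 + (+0.026) = 4.77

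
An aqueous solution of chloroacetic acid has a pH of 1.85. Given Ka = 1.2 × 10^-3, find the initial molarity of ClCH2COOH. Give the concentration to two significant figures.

[H+] = 10^(-1.85) = 1.41 × 10^-2 M = x
Ka = x²/(C₀ − x) ⇒ C₀ = x + x²/Ka
C₀ = 1.41 × 10^-2 + (1.41 × 10^-2)²/(1.2 × 10^-3) = 1.80 × 10^-1 M

C₀ = 1.8 × 10^-1 M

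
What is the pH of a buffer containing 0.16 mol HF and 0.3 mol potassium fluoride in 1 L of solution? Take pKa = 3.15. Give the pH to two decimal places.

pH = 3.42

Henderson–Hasselbalch: pH = pKa + log([F-]/[HF]) = 3.15 + log(0.3/0.16)
pH = 3.15 + (+0.273) = 3.42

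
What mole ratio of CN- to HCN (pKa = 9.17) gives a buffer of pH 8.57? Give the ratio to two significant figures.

ratio = 0.25

pH = pKa + log(r) ⇒ log(r) = 8.57 − 9.17 = -0.60
r = [CN-]/[HCN] = 10^(-0.60) = 0.251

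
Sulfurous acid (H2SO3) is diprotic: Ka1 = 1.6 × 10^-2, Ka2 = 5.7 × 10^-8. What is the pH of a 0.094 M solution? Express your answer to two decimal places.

Since Ka1 ≫ Ka2, the first ionization dominates [H+].
Ka1 = x²/(0.094 − x) = 1.6 × 10^-2
Solving the quadratic: x = (−Ka1 + √(Ka1² + 4·Ka1·C₀))/2 = 3.16 × 10^-2 M
pH = −log(3.16 × 10^-2) = 1.50

pH = 1.50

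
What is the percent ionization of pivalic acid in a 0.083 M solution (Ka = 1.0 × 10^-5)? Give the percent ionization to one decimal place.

1.1%

(CH3)3CCOOH ⇌ (CH3)3CCOO- + H+; let x = [H+] at equilibrium.
x ≈ √(Ka·C₀) = √(1.0 × 10^-5 × 0.083) = 9.11 × 10^-4 M
Fraction ionized = 9.11 × 10^-4 / 0.083 = 0.0110 → 1.1%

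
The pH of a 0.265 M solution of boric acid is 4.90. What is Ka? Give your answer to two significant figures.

Ka = 6.0 × 10^-10

[H+] = 10^(-4.90) = 1.26 × 10^-5 M
At equilibrium [HA] = 0.265 − 1.26 × 10^-5 = 2.65 × 10^-1 M
Ka = [H+][A-]/[HA] = (1.26 × 10^-5)² / 2.65 × 10^-1 = 6.0 × 10^-10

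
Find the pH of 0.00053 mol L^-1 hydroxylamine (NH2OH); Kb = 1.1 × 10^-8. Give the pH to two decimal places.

pH = 8.38

NH2OH + H2O ⇌ NH3OH+ + OH-
Let x = [OH-] at equilibrium. Kb = x²/(0.00053 − x).
Assume x ≪ 0.00053: x ≈ √(1.1 × 10^-8 × 0.00053) = 2.41 × 10^-6 M
Check: 0.46% ionized — well under 5%, approximation valid.
pOH = −log(2.41 × 10^-6) = 5.62; pH = 14.00 − 5.62 = 8.38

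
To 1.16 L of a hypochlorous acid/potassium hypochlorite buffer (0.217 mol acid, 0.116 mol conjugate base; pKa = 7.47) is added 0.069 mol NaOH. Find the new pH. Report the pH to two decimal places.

After neutralization: n(HOCl) = 0.148 mol, n(OCl-) = 0.185 mol.
Henderson–Hasselbalch with mole ratio 0.185/0.148: pH = 7.47 + (+0.097)

pH = 7.57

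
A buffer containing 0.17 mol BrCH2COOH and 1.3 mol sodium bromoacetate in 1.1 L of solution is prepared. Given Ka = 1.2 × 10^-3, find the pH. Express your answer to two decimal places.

pKa = −log(1.2 × 10^-3) = 2.921
Henderson–Hasselbalch: pH = pKa + log([BrCH2COO-]/[BrCH2COOH]) = 2.921 + log(1.3/0.17)
pH = 2.921 + (+0.883) = 3.80

pH = 3.80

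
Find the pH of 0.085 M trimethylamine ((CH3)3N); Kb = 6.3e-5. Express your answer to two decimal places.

pH = 11.36

(CH3)3N + H2O ⇌ (CH3)3NH+ + OH-
Kb = [OH-]²/(0.085 − [OH-]) = 6.3 × 10^-5
Neglecting [OH-] in the denominator: [OH-] = √(6.3 × 10^-5 × 0.085) = 2.31 × 10^-3 M
([OH-]/C₀ = 2.7% < 5%, so the approximation holds.)
pOH = 2.64, so pH = 14.00 − pOH = 11.36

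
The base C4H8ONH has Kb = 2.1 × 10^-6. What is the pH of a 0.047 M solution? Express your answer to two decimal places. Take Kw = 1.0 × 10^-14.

pH = 10.50

C4H8ONH + H2O ⇌ C4H8ONH2+ + OH-
From the ICE table, Kb = [OH-]²/(0.047 − [OH-]) = 2.1 × 10^-6.
Neglecting [OH-] in the denominator: [OH-] = √(2.1 × 10^-6 × 0.047) = 3.14 × 10^-4 M
pOH = −log(3.14 × 10^-4) = 3.50; pH = 14.00 − 3.50 = 10.50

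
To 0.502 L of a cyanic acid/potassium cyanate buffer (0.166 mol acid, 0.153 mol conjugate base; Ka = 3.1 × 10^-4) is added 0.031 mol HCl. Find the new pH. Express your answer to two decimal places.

pH = 3.30

After neutralization: n(HOCN) = 0.197 mol, n(OCN-) = 0.122 mol.
pKa = −log(3.1 × 10^-4) = 3.509
Henderson–Hasselbalch with mole ratio 0.122/0.197: pH = 3.509 + (-0.208)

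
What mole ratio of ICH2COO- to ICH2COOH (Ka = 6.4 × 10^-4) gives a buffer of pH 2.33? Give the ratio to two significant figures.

pKa = -log(6.4 × 10^-4) = 3.194
pH = pKa + log(r) ⇒ log(r) = 2.33 − 3.194 = -0.864
r = [ICH2COO-]/[ICH2COOH] = 10^(-0.864) = 0.137

ratio = 0.14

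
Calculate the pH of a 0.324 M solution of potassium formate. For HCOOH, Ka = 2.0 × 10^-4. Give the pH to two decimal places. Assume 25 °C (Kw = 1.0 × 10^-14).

HCOO- is the conjugate base of the weak acid HCOOH.
Kb = Kw/Ka = 1.0×10^-14 / 2.0 × 10^-4 = 5.00 × 10^-11
From the ICE table, Kb = [OH-]²/(0.324 − [OH-]) = 5.00 × 10^-11.
Assume [OH-] ≪ 0.324: [OH-] ≈ √(5.00 × 10^-11 × 0.324) = 4.02 × 10^-6 M
pOH = −log(4.02 × 10^-6) = 5.40; pH = 14.00 − 5.40 = 8.60

pH = 8.60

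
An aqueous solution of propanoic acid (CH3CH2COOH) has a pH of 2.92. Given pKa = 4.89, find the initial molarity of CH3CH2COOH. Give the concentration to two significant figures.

[H+] = 10^(-2.92) = 1.20 × 10^-3 M = x
Ka = 10^(−4.89) = 1.29 × 10^-5
Ka = x²/(C₀ − x) ⇒ C₀ = x + x²/Ka
C₀ = 1.20 × 10^-3 + (1.20 × 10^-3)²/(1.29 × 10^-5) = 1.13 × 10^-1 M

C₀ = 1.1 × 10^-1 M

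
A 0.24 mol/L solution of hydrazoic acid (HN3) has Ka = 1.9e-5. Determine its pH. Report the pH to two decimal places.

pH = 2.67

HN3 ⇌ N3- + H+
From the ICE table, Ka = [H+]²/(0.24 − [H+]) = 1.9 × 10^-5.
Since Ka ≪ C₀, [H+] ≈ √(Ka·C₀) = 2.14 × 10^-3 M.
([H+]/C₀ = 0.89% < 5%, so the approximation holds.)
pH = −log[H+] = −log(2.14 × 10^-3) = 2.67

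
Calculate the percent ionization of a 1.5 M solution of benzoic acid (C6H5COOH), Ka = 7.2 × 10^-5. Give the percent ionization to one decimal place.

C6H5COOH ⇌ C6H5COO- + H+; let x = [H+] at equilibrium.
x ≈ √(Ka·C₀) = √(7.2 × 10^-5 × 1.5) = 1.04 × 10^-2 M
Fraction ionized = 1.04 × 10^-2 / 1.5 = 0.0069 → 0.7%

0.7%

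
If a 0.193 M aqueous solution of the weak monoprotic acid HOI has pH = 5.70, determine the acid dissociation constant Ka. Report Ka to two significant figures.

[H+] = 10^(-5.70) = 2.00 × 10^-6 M
At equilibrium [HA] = 0.193 − 2.00 × 10^-6 = 1.93 × 10^-1 M
Ka = [H+][A-]/[HA] = (2.00 × 10^-6)² / 1.93 × 10^-1 = 2.1 × 10^-11

Ka = 2.1 × 10^-11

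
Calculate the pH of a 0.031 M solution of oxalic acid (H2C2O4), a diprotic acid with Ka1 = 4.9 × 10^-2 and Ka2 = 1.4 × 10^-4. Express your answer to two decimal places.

pH = 1.67

Since Ka1 ≫ Ka2, the first ionization dominates [H+].
Ka1 = x²/(0.031 − x) = 4.9 × 10^-2
Solving the quadratic: x = (−Ka1 + √(Ka1² + 4·Ka1·C₀))/2 = 2.15 × 10^-2 M
pH = −log(2.15 × 10^-2) = 1.67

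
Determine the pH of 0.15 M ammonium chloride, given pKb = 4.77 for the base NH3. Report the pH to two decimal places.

pH = 5.03

NH4+ is the conjugate acid of the weak base NH3.
Kb = 10^(−4.77) = 1.70 × 10^-5
Ka = Kw/Kb = 1.0×10^-14 / 1.70 × 10^-5 = 5.88 × 10^-10
Let x = [H+] at equilibrium. Ka = x²/(0.15 − x).
Neglecting x in the denominator: x = √(5.88 × 10^-10 × 0.15) = 9.39 × 10^-6 M
pH = −log[H+] = −log(9.39 × 10^-6) = 5.03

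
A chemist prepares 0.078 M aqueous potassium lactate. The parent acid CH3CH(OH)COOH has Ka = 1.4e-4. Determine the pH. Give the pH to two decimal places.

CH3CH(OH)COO- is the conjugate base of the weak acid CH3CH(OH)COOH.
Kb = Kw/Ka = 1.0×10^-14 / 1.4 × 10^-4 = 7.14 × 10^-11
Kb = [OH-]²/(0.078 − [OH-]) = 7.14 × 10^-11
Assume [OH-] ≪ 0.078: [OH-] ≈ √(7.14 × 10^-11 × 0.078) = 2.36 × 10^-6 M
pOH = 5.63, so pH = 14.00 − pOH = 8.37

pH = 8.37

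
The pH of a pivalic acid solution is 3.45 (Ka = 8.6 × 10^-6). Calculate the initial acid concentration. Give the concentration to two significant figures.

[H+] = 10^(-3.45) = 3.55 × 10^-4 M = x
Ka = x²/(C₀ − x) ⇒ C₀ = x + x²/Ka
C₀ = 3.55 × 10^-4 + (3.55 × 10^-4)²/(8.6 × 10^-6) = 1.50 × 10^-2 M

C₀ = 1.5 × 10^-2 M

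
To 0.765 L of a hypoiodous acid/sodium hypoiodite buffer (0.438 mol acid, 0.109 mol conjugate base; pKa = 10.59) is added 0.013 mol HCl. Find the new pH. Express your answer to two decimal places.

pH = 9.92

After neutralization: n(HOI) = 0.451 mol, n(OI-) = 0.096 mol.
Henderson–Hasselbalch with mole ratio 0.096/0.451: pH = 10.59 + (-0.672)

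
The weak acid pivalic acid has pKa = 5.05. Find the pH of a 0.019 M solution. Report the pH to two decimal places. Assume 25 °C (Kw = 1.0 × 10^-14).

(CH3)3CCOOH ⇌ (CH3)3CCOO- + H+
Ka = 10^(−5.05) = 8.91 × 10^-6
From the ICE table, Ka = [H+]²/(0.019 − [H+]) = 8.91 × 10^-6.
Since Ka ≪ C₀, [H+] ≈ √(Ka·C₀) = 4.11 × 10^-4 M.
pH = −log[H+] = −log(4.11 × 10^-4) = 3.39

pH = 3.39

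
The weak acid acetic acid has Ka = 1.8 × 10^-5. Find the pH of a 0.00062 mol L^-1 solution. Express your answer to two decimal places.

CH3COOH ⇌ CH3COO- + H+
Ka = [H+]²/(0.00062 − [H+]) = 1.8 × 10^-5
The 5% rule fails; solving [H+]² + Ka·[H+] − Ka·C₀ = 0 exactly:
[H+] = [−1.8e-05 + √(1.8e-05² + 4.46e-08)]/2 = 9.70 × 10^-5 M
pH = −log[H+] = −log(9.70 × 10^-5) = 4.01

pH = 4.01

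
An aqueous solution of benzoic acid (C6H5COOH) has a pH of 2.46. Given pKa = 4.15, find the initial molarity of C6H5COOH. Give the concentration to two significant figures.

[H+] = 10^(-2.46) = 3.47 × 10^-3 M = x
Ka = 10^(−4.15) = 7.08 × 10^-5
Ka = x²/(C₀ − x) ⇒ C₀ = x + x²/Ka
C₀ = 3.47 × 10^-3 + (3.47 × 10^-3)²/(7.08 × 10^-5) = 1.74 × 10^-1 M

C₀ = 1.7 × 10^-1 M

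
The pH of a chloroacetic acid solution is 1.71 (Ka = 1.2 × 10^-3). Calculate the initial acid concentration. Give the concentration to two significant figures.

[H+] = 10^(-1.71) = 1.95 × 10^-2 M = x
Ka = x²/(C₀ − x) ⇒ C₀ = x + x²/Ka
C₀ = 1.95 × 10^-2 + (1.95 × 10^-2)²/(1.2 × 10^-3) = 3.36 × 10^-1 M

C₀ = 3.4 × 10^-1 M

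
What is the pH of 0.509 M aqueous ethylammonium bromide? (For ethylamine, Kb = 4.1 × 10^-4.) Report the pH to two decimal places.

C2H5NH3+ is the conjugate acid of the weak base C2H5NH2.
Ka = Kw/Kb = 1.0×10^-14 / 4.1 × 10^-4 = 2.44 × 10^-11
From the ICE table, Ka = [H+]²/(0.509 − [H+]) = 2.44 × 10^-11.
Since Ka ≪ C₀, [H+] ≈ √(Ka·C₀) = 3.52 × 10^-6 M.
([H+]/C₀ = 0.00069% < 5%, so the approximation holds.)
pH = −log[H+] = −log(3.52 × 10^-6) = 5.45

pH = 5.45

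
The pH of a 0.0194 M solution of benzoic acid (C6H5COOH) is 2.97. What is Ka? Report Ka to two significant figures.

[H+] = 10^(-2.97) = 1.07 × 10^-3 M
At equilibrium [HA] = 0.0194 − 1.07 × 10^-3 = 1.83 × 10^-2 M
Ka = [H+][A-]/[HA] = (1.07 × 10^-3)² / 1.83 × 10^-2 = 6.3 × 10^-5

Ka = 6.3 × 10^-5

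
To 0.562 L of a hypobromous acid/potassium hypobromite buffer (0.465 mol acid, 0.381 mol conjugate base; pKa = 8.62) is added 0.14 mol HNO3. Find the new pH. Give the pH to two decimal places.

Added H+ converts OBr- to HOBr: HOBr → 0.605 mol, OBr- → 0.241 mol.
pH = pKa + log([A⁻]/[HA]) = 8.62 + log(0.241/0.605) = 8.62 -0.400

pH = 8.22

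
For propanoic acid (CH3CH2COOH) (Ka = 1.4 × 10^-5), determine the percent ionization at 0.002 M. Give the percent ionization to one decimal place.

8.0%

CH3CH2COOH ⇌ CH3CH2COO- + H+; let x = [H+] at equilibrium.
Solve x² + 1.4e-05x − 2.8e-08 = 0 → x = 1.60 × 10^-4 M
Fraction ionized = 1.60 × 10^-4 / 0.002 = 0.0800 → 8.0%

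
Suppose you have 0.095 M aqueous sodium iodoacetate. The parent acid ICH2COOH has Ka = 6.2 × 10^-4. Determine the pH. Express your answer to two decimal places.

ICH2COO- is the conjugate base of the weak acid ICH2COOH.
Kb = Kw/Ka = 1.0×10^-14 / 6.2 × 10^-4 = 1.61 × 10^-11
Kb = [OH-]²/(0.095 − [OH-]) = 1.61 × 10^-11
Since Kb ≪ C₀, [OH-] ≈ √(Kb·C₀) = 1.24 × 10^-6 M.
Check: 0.0013% ionized — well under 5%, approximation valid.
pOH = 5.91, so pH = 14.00 − pOH = 8.09

pH = 8.09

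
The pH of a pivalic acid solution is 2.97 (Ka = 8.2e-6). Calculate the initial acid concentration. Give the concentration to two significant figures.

[H+] = 10^(-2.97) = 1.07 × 10^-3 M = x
Ka = x²/(C₀ − x) ⇒ C₀ = x + x²/Ka
C₀ = 1.07 × 10^-3 + (1.07 × 10^-3)²/(8.2 × 10^-6) = 1.41 × 10^-1 M

C₀ = 1.4 × 10^-1 M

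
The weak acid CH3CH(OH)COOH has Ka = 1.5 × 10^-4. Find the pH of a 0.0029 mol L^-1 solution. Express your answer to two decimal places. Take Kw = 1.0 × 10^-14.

pH = 3.23

CH3CH(OH)COOH ⇌ CH3CH(OH)COO- + H+
Let x = [H+] at equilibrium. Ka = x²/(0.0029 − x).
x is not negligible relative to C₀; solve x² + 0.00015·x − 4.35e-07 = 0.
x = [−0.00015 + √(0.00015² + 1.74e-06)]/2 = 5.89 × 10^-4 M
pH = −log[H+] = −log(5.89 × 10^-4) = 3.23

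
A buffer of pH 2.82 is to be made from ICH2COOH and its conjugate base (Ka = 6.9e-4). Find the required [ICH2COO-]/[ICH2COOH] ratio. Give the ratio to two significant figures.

pKa = -log(6.9 × 10^-4) = 3.161
pH = pKa + log(r) ⇒ log(r) = 2.82 − 3.161 = -0.341
r = [ICH2COO-]/[ICH2COOH] = 10^(-0.341) = 0.456

ratio = 0.46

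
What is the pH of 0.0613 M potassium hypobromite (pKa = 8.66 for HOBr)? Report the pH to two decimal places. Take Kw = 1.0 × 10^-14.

pH = 10.72

OBr- is the conjugate base of the weak acid HOBr.
Ka = 10^(−8.66) = 2.19 × 10^-9
Kb = Kw/Ka = 1.0×10^-14 / 2.19 × 10^-9 = 4.57 × 10^-6
Kb = [OH-]²/(0.0613 − [OH-]) = 4.57 × 10^-6
Assume [OH-] ≪ 0.0613: [OH-] ≈ √(4.57 × 10^-6 × 0.0613) = 5.29 × 10^-4 M
Check: 0.86% ionized — well under 5%, approximation valid.
pOH = −log(5.29 × 10^-4) = 3.28; pH = 14.00 − 3.28 = 10.72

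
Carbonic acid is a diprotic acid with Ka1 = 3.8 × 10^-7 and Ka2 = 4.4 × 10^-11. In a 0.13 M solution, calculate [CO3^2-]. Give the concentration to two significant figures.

First ionization gives [H+] ≈ [HCO3-] = 2.22 × 10^-4 M.
Second step: Ka2 = [H+][CO3^2-]/[HCO3-] ≈ [CO3^2-] (since [H+] ≈ [HCO3-]).
So [CO3^2-] ≈ Ka2.

4.4 × 10^-11 M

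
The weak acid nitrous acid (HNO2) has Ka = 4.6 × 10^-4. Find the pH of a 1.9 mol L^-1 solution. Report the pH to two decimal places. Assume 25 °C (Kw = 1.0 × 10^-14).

HNO2 ⇌ NO2- + H+
Ka = [H+]²/(1.9 − [H+]) = 4.6 × 10^-4
Since Ka ≪ C₀, [H+] ≈ √(Ka·C₀) = 2.96 × 10^-2 M.
pH = −log[H+] = −log(2.96 × 10^-2) = 1.53

pH = 1.53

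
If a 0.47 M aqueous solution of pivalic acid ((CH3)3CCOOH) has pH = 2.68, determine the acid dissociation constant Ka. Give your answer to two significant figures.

Ka = 9.3 × 10^-6

[H+] = 10^(-2.68) = 2.09 × 10^-3 M
At equilibrium [HA] = 0.47 − 2.09 × 10^-3 = 4.68 × 10^-1 M
Ka = [H+][A-]/[HA] = (2.09 × 10^-3)² / 4.68 × 10^-1 = 9.3 × 10^-6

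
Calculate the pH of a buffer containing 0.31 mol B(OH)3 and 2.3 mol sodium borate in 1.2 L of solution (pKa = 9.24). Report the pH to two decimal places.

pH = pKa + log([A⁻]/[HA]) = 9.24 + log(2.3/0.31)
pH = 9.24 + (+0.870) = 10.11

pH = 10.11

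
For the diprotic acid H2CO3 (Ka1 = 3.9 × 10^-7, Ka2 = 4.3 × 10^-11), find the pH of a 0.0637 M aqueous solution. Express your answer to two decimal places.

Since Ka1 ≫ Ka2, the first ionization dominates [H+].
Ka1 = x²/(0.0637 − x) = 3.9 × 10^-7
x ≈ √(3.9 × 10^-7 × 0.0637) = 1.58 × 10^-4 M
pH = −log(1.58 × 10^-4) = 3.80

pH = 3.80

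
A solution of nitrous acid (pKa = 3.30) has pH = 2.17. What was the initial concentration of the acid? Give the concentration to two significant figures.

[H+] = 10^(-2.17) = 6.76 × 10^-3 M = x
Ka = 10^(−3.30) = 5.01 × 10^-4
Ka = x²/(C₀ − x) ⇒ C₀ = x + x²/Ka
C₀ = 6.76 × 10^-3 + (6.76 × 10^-3)²/(5.01 × 10^-4) = 9.80 × 10^-2 M

C₀ = 9.8 × 10^-2 M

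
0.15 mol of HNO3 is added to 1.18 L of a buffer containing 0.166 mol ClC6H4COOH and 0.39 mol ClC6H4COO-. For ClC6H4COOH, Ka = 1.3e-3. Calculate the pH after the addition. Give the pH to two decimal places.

Added H+ converts ClC6H4COO- to ClC6H4COOH: ClC6H4COOH → 0.316 mol, ClC6H4COO- → 0.24 mol.
pKa = −log(1.3 × 10^-3) = 2.886
pH = pKa + log([A⁻]/[HA]) = 2.886 + log(0.24/0.316) = 2.886 -0.119

pH = 2.77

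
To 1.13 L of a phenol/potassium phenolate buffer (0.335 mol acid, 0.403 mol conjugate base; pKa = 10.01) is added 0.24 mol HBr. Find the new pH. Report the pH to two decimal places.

Added H+ converts C6H5O- to C6H5OH: C6H5OH → 0.575 mol, C6H5O- → 0.163 mol.
Henderson–Hasselbalch with mole ratio 0.163/0.575: pH = 10.01 + (-0.547)

pH = 9.46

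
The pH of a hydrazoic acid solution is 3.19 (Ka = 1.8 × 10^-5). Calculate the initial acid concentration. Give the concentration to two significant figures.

C₀ = 2.4 × 10^-2 M

[H+] = 10^(-3.19) = 6.46 × 10^-4 M = x
Ka = x²/(C₀ − x) ⇒ C₀ = x + x²/Ka
C₀ = 6.46 × 10^-4 + (6.46 × 10^-4)²/(1.8 × 10^-5) = 2.38 × 10^-2 M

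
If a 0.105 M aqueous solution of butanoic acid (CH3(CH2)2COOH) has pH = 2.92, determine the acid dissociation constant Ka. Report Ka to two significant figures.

Ka = 1.4 × 10^-5

[H+] = 10^(-2.92) = 1.20 × 10^-3 M
At equilibrium [HA] = 0.105 − 1.20 × 10^-3 = 1.04 × 10^-1 M
Ka = [H+][A-]/[HA] = (1.20 × 10^-3)² / 1.04 × 10^-1 = 1.4 × 10^-5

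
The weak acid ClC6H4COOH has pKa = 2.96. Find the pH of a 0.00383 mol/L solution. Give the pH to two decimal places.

ClC6H4COOH ⇌ ClC6H4COO- + H+
Ka = 10^(−2.96) = 1.10 × 10^-3
Ka = [H+]²/(0.00383 − [H+]) = 1.10 × 10^-3
The 5% rule fails; solving [H+]² + Ka·[H+] − Ka·C₀ = 0 exactly:
[H+] = [−0.0011 + √(0.0011² + 1.69e-05)]/2 = 1.57 × 10^-3 M
pH = −log(1.57 × 10^-3) = 2.80

pH = 2.80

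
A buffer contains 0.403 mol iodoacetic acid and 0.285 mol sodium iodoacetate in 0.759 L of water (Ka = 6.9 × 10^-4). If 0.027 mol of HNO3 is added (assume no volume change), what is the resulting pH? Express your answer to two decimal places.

After neutralization: n(ICH2COOH) = 0.43 mol, n(ICH2COO-) = 0.258 mol.
pKa = −log(6.9 × 10^-4) = 3.161
pH = pKa + log(n_ICH2COO-/n_ICH2COOH) = 3.161 + log(0.258/0.43) = 3.161 + (-0.222)

pH = 2.94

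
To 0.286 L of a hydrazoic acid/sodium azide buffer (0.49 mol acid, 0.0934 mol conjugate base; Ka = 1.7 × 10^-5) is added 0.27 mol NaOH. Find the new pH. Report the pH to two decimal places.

After neutralization: n(HN3) = 0.22 mol, n(N3-) = 0.363 mol.
pKa = −log(1.7 × 10^-5) = 4.770
Henderson–Hasselbalch with mole ratio 0.363/0.22: pH = 4.770 + (+0.217)

pH = 4.99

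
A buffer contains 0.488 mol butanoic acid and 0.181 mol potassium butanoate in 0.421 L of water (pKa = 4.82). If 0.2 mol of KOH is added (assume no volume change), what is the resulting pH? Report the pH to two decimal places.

After neutralization: n(CH3(CH2)2COOH) = 0.288 mol, n(CH3(CH2)2COO-) = 0.381 mol.
pH = pKa + log(n_CH3(CH2)2COO-/n_CH3(CH2)2COOH) = 4.82 + log(0.381/0.288) = 4.82 + (+0.122)

pH = 4.94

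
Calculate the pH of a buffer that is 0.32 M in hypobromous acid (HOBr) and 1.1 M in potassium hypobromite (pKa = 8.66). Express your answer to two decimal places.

Henderson–Hasselbalch: pH = pKa + log([OBr-]/[HOBr]) = 8.66 + log(1.1/0.32)
pH = 8.66 + (+0.536) = 9.20

pH = 9.20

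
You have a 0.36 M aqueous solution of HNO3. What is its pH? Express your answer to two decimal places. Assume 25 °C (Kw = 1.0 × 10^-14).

HNO3 is a strong acid and dissociates completely, so [H+] = 0.36 M.
pH = -log(0.36) = 0.44

pH = 0.44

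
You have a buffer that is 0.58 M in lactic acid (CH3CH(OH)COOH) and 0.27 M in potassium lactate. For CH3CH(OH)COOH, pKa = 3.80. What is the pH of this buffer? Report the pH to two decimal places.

pH = pKa + log([A⁻]/[HA]) = 3.80 + log(0.27/0.58)
pH = 3.80 + (-0.332) = 3.47

pH = 3.47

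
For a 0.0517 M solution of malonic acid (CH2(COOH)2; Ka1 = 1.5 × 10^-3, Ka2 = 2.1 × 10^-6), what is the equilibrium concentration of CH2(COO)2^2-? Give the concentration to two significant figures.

2.1 × 10^-6 M

First ionization gives [H+] ≈ [CH2(COOH)COO-] = 8.09 × 10^-3 M.
Second step: Ka2 = [H+][CH2(COO)2^2-]/[CH2(COOH)COO-] ≈ [CH2(COO)2^2-] (since [H+] ≈ [CH2(COOH)COO-]).
So [CH2(COO)2^2-] ≈ Ka2.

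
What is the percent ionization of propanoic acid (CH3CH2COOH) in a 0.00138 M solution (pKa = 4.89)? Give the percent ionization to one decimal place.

9.2%

CH3CH2COOH ⇌ CH3CH2COO- + H+; let x = [H+] at equilibrium.
Ka = 10^(−4.89) = 1.29 × 10^-5
Solve x² + 1.29e-05x − 1.78e-08 = 0 → x = 1.27 × 10^-4 M
Fraction ionized = 1.27 × 10^-4 / 0.00138 = 0.0920 → 9.2%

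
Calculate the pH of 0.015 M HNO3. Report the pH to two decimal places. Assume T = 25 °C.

pH = 1.82

HNO3 is a strong acid and dissociates completely, so [H+] = 0.015 M.
pH = -log(0.015) = 1.82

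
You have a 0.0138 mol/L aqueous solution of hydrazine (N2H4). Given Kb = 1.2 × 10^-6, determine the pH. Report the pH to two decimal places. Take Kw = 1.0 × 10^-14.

N2H4 + H2O ⇌ N2H5+ + OH-
Let x = [OH-] at equilibrium. Kb = x²/(0.0138 − x).
Since Kb ≪ C₀, x ≈ √(Kb·C₀) = 1.29 × 10^-4 M.
pOH = −log(1.29 × 10^-4) = 3.89; pH = 14.00 − 3.89 = 10.11

pH = 10.11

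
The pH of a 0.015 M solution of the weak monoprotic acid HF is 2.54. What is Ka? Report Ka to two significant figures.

[H+] = 10^(-2.54) = 2.88 × 10^-3 M
At equilibrium [HA] = 0.015 − 2.88 × 10^-3 = 1.21 × 10^-2 M
Ka = [H+][A-]/[HA] = (2.88 × 10^-3)² / 1.21 × 10^-2 = 6.9 × 10^-4

Ka = 6.9 × 10^-4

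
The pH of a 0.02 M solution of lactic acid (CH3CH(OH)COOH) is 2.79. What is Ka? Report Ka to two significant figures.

Ka = 1.4 × 10^-4

[H+] = 10^(-2.79) = 1.62 × 10^-3 M
At equilibrium [HA] = 0.02 − 1.62 × 10^-3 = 1.84 × 10^-2 M
Ka = [H+][A-]/[HA] = (1.62 × 10^-3)² / 1.84 × 10^-2 = 1.4 × 10^-4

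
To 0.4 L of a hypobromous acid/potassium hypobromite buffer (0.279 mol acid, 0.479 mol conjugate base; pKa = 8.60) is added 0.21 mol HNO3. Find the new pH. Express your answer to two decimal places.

pH = 8.34

After neutralization: n(HOBr) = 0.489 mol, n(OBr-) = 0.269 mol.
pH = pKa + log(n_OBr-/n_HOBr) = 8.60 + log(0.269/0.489) = 8.60 + (-0.260)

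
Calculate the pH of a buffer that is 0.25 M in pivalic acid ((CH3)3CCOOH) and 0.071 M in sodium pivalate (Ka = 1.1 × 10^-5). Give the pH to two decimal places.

pKa = −log(1.1 × 10^-5) = 4.959
pH = pKa + log([A⁻]/[HA]) = 4.959 + log(0.071/0.25)
pH = 4.959 + (-0.547) = 4.41

pH = 4.41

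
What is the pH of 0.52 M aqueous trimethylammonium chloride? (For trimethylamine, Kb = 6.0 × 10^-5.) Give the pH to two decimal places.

pH = 5.03

(CH3)3NH+ is the conjugate acid of the weak base (CH3)3N.
Ka = Kw/Kb = 1.0×10^-14 / 6.0 × 10^-5 = 1.67 × 10^-10
Ka = x²/(0.52 − x) = 1.67 × 10^-10
Since Ka ≪ C₀, x ≈ √(Ka·C₀) = 9.32 × 10^-6 M.
Check: 0.0018% ionized — well under 5%, approximation valid.
pH = −log[H+] = −log(9.32 × 10^-6) = 5.03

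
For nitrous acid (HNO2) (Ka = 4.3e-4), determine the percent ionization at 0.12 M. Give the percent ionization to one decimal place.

5.8%

HNO2 ⇌ NO2- + H+; let x = [H+] at equilibrium.
Ka = x²/(C₀ − x); solving the quadratic gives x = 6.97 × 10^-3 M.
Fraction ionized = 6.97 × 10^-3 / 0.12 = 0.0581 → 5.8%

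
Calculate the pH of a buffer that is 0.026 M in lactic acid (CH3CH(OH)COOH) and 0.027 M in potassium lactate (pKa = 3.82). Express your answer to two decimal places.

Using pH = pKa + log([base]/[acid]) with [base]/[acid] = 0.027/0.026:
pH = 3.82 + (+0.016) = 3.84

pH = 3.84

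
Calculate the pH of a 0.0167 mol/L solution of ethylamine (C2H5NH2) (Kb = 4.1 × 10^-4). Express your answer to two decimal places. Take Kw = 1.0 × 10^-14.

pH = 11.38

C2H5NH2 + H2O ⇌ C2H5NH3+ + OH-
Kb = [OH-]²/(0.0167 − [OH-]) = 4.1 × 10^-4
Here C₀/Kb ≈ 40.7, so the small-[OH-] approximation fails. Use the quadratic:
[OH-] = (−Kb + √(Kb² + 4·Kb·C₀))/2 = 2.42 × 10^-3 M
pOH = −log(2.42 × 10^-3) = 2.62; pH = 14.00 − 2.62 = 11.38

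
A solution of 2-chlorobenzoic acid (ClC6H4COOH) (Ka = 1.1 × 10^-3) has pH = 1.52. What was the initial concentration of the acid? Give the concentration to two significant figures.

[H+] = 10^(-1.52) = 3.02 × 10^-2 M = x
Ka = x²/(C₀ − x) ⇒ C₀ = x + x²/Ka
C₀ = 3.02 × 10^-2 + (3.02 × 10^-2)²/(1.1 × 10^-3) = 8.59 × 10^-1 M

C₀ = 8.6 × 10^-1 M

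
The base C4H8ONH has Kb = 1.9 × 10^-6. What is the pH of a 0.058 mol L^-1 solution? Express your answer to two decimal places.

C4H8ONH + H2O ⇌ C4H8ONH2+ + OH-
Let x = [OH-] at equilibrium. Kb = x²/(0.058 − x).
Since Kb ≪ C₀, x ≈ √(Kb·C₀) = 3.32 × 10^-4 M.
(x/C₀ = 0.57% < 5%, so the approximation holds.)
pOH = 3.48, so pH = 14.00 − pOH = 10.52

pH = 10.52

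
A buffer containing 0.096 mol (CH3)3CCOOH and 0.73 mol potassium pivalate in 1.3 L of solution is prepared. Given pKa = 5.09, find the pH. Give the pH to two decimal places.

pH = 5.97

pH = pKa + log([A⁻]/[HA]) = 5.09 + log(0.73/0.096)
pH = 5.09 + (+0.881) = 5.97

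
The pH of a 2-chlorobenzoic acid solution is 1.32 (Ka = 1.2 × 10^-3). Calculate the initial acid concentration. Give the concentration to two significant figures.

C₀ = 2.0 M

[H+] = 10^(-1.32) = 4.79 × 10^-2 M = x
Ka = x²/(C₀ − x) ⇒ C₀ = x + x²/Ka
C₀ = 4.79 × 10^-2 + (4.79 × 10^-2)²/(1.2 × 10^-3) = 1.96 M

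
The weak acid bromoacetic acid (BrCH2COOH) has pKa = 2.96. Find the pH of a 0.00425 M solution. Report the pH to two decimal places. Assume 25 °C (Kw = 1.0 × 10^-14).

pH = 2.77

BrCH2COOH ⇌ BrCH2COO- + H+
Ka = 10^(−2.96) = 1.10 × 10^-3
Let x = [H+] at equilibrium. Ka = x²/(0.00425 − x).
The 5% rule fails; solving x² + Ka·x − Ka·C₀ = 0 exactly:
x = [−0.0011 + √(0.0011² + 1.87e-05)]/2 = 1.68 × 10^-3 M
pH = −log[H+] = −log(1.68 × 10^-3) = 2.77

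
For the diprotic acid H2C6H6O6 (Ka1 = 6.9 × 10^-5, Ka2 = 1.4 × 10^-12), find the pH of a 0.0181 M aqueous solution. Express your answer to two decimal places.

pH = 2.97

Since Ka1 ≫ Ka2, the first ionization dominates [H+].
Ka1 = x²/(0.0181 − x) = 6.9 × 10^-5
Solving the quadratic: x = (−Ka1 + √(Ka1² + 4·Ka1·C₀))/2 = 1.08 × 10^-3 M
pH = −log(1.08 × 10^-3) = 2.97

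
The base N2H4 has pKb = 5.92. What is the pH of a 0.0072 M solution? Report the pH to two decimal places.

pH = 9.97

N2H4 + H2O ⇌ N2H5+ + OH-
Kb = 10^(−5.92) = 1.20 × 10^-6
From the ICE table, Kb = x²/(0.0072 − x) = 1.20 × 10^-6.
Neglecting x in the denominator: x = √(1.20 × 10^-6 × 0.0072) = 9.30 × 10^-5 M
pOH = −log(9.30 × 10^-5) = 4.03; pH = 14.00 − 4.03 = 9.97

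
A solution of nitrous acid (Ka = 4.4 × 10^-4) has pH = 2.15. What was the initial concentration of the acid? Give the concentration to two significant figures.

[H+] = 10^(-2.15) = 7.08 × 10^-3 M = x
Ka = x²/(C₀ − x) ⇒ C₀ = x + x²/Ka
C₀ = 7.08 × 10^-3 + (7.08 × 10^-3)²/(4.4 × 10^-4) = 1.21 × 10^-1 M

C₀ = 1.2 × 10^-1 M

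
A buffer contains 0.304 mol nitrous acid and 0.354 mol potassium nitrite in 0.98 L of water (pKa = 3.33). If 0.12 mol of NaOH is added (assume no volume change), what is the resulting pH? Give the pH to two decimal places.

After neutralization: n(HNO2) = 0.184 mol, n(NO2-) = 0.474 mol.
pH = pKa + log(n_NO2-/n_HNO2) = 3.33 + log(0.474/0.184) = 3.33 + (+0.411)

pH = 3.74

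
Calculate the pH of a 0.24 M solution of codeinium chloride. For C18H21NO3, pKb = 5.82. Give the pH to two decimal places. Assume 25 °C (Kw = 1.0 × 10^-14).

pH = 4.40

C18H22NO3+ is the conjugate acid of the weak base C18H21NO3.
Kb = 10^(−5.82) = 1.51 × 10^-6
Ka = Kw/Kb = 1.0×10^-14 / 1.51 × 10^-6 = 6.62 × 10^-9
Ka = [H+]²/(0.24 − [H+]) = 6.62 × 10^-9
Neglecting [H+] in the denominator: [H+] = √(6.62 × 10^-9 × 0.24) = 3.99 × 10^-5 M
([H+]/C₀ = 0.017% < 5%, so the approximation holds.)
pH = −log(3.99 × 10^-5) = 4.40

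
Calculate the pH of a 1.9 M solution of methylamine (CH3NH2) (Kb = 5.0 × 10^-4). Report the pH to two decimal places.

pH = 12.49

CH3NH2 + H2O ⇌ CH3NH3+ + OH-
From the ICE table, Kb = [OH-]²/(1.9 − [OH-]) = 5.0 × 10^-4.
Neglecting [OH-] in the denominator: [OH-] = √(5.0 × 10^-4 × 1.9) = 3.08 × 10^-2 M
pOH = 1.51, so pH = 14.00 − pOH = 12.49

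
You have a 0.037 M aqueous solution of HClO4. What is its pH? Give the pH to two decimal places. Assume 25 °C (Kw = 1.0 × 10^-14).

pH = 1.43

HClO4 is a strong acid and dissociates completely, so [H+] = 0.037 M.
pH = -log(0.037) = 1.43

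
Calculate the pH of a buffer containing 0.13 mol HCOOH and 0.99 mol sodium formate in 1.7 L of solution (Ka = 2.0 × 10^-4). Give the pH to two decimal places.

pH = 4.58

pKa = −log(2.0 × 10^-4) = 3.699
pH = pKa + log([A⁻]/[HA]) = 3.699 + log(0.99/0.13)
pH = 3.699 + (+0.882) = 4.58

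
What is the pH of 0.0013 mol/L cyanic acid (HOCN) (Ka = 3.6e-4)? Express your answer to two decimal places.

HOCN ⇌ OCN- + H+
Ka = [H+]²/(0.0013 − [H+]) = 3.6 × 10^-4
Here C₀/Ka ≈ 3.61, so the small-[H+] approximation fails. Use the quadratic:
[H+] = [−0.00036 + √(0.00036² + 1.87e-06)]/2 = 5.27 × 10^-4 M
pH = −log(5.27 × 10^-4) = 3.28

pH = 3.28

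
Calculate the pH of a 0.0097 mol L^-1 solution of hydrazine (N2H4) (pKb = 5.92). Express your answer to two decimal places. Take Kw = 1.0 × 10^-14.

N2H4 + H2O ⇌ N2H5+ + OH-
Kb = 10^(−5.92) = 1.20 × 10^-6
Let x = [OH-] at equilibrium. Kb = x²/(0.0097 − x).
Assume x ≪ 0.0097: x ≈ √(1.20 × 10^-6 × 0.0097) = 1.08 × 10^-4 M
pOH = 3.97, so pH = 14.00 − pOH = 10.03

pH = 10.03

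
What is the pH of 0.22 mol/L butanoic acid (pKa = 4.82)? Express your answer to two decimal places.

pH = 2.74

CH3(CH2)2COOH ⇌ CH3(CH2)2COO- + H+
Ka = 10^(−4.82) = 1.51 × 10^-5
From the ICE table, Ka = x²/(0.22 − x) = 1.51 × 10^-5.
Assume x ≪ 0.22: x ≈ √(1.51 × 10^-5 × 0.22) = 1.82 × 10^-3 M
pH = −log[H+] = −log(1.82 × 10^-3) = 2.74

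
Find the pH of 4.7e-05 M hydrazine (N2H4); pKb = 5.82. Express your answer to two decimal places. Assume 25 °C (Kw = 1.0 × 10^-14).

pH = 8.89

N2H4 + H2O ⇌ N2H5+ + OH-
Kb = 10^(−5.82) = 1.51 × 10^-6
From the ICE table, Kb = x²/(4.7e-05 − x) = 1.51 × 10^-6.
x is not negligible relative to C₀; solve x² + 1.51e-06·x − 7.1e-11 = 0.
x = (−Kb + √(Kb² + 4·Kb·C₀))/2 = 7.70 × 10^-6 M
pOH = −log(7.70 × 10^-6) = 5.11; pH = 14.00 − 5.11 = 8.89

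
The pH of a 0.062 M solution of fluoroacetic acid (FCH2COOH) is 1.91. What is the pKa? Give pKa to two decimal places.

pKa = 2.52

[H+] = 10^(-1.91) = 1.23 × 10^-2 M
At equilibrium [HA] = 0.062 − 1.23 × 10^-2 = 4.97 × 10^-2 M
Ka = [H+][A-]/[HA] = (1.23 × 10^-2)² / 4.97 × 10^-2 = 3.04 × 10^-3
pKa = -log(3.04 × 10^-3) = 2.52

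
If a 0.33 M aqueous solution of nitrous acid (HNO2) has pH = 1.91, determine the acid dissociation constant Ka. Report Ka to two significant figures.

[H+] = 10^(-1.91) = 1.23 × 10^-2 M
At equilibrium [HA] = 0.33 − 1.23 × 10^-2 = 3.18 × 10^-1 M
Ka = [H+][A-]/[HA] = (1.23 × 10^-2)² / 3.18 × 10^-1 = 4.8 × 10^-4

Ka = 4.8 × 10^-4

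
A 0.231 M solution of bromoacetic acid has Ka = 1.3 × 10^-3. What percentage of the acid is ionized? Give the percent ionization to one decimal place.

7.2%

BrCH2COOH ⇌ BrCH2COO- + H+; let x = [H+] at equilibrium.
Solve x² + 0.0013x − 0.0003 = 0 → x = 1.67 × 10^-2 M
% ionization = x/C₀ × 100% = 1.67 × 10^-2/0.231 × 100% = 7.2%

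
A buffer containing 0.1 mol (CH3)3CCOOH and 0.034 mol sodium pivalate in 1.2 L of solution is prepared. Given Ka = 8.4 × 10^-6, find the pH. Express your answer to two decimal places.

pH = 4.61

pKa = −log(8.4 × 10^-6) = 5.076
pH = pKa + log([A⁻]/[HA]) = 5.076 + log(0.034/0.1)
pH = 5.076 + (-0.469) = 4.61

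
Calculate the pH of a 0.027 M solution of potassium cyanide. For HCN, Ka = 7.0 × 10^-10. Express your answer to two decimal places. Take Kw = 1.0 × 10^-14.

CN- is the conjugate base of the weak acid HCN.
Kb = Kw/Ka = 1.0×10^-14 / 7.0 × 10^-10 = 1.43 × 10^-5
From the ICE table, Kb = x²/(0.027 − x) = 1.43 × 10^-5.
Since Kb ≪ C₀, x ≈ √(Kb·C₀) = 6.21 × 10^-4 M.
pOH = 3.21, so pH = 14.00 − pOH = 10.79

pH = 10.79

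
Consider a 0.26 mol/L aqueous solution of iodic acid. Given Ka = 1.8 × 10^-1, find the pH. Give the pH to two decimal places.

pH = 0.84

HIO3 ⇌ IO3- + H+
From the ICE table, Ka = x²/(0.26 − x) = 1.8 × 10^-1.
x is not negligible relative to C₀; solve x² + 0.18·x − 0.0468 = 0.
x = [−0.18 + √(0.18² + 0.187)]/2 = 1.44 × 10^-1 M
pH = −log(1.44 × 10^-1) = 0.84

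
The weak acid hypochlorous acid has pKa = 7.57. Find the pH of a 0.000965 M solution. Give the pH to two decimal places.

pH = 5.29

HOCl ⇌ OCl- + H+
Ka = 10^(−7.57) = 2.69 × 10^-8
From the ICE table, Ka = [H+]²/(0.000965 − [H+]) = 2.69 × 10^-8.
Assume [H+] ≪ 0.000965: [H+] ≈ √(2.69 × 10^-8 × 0.000965) = 5.09 × 10^-6 M
pH = −log(5.09 × 10^-6) = 5.29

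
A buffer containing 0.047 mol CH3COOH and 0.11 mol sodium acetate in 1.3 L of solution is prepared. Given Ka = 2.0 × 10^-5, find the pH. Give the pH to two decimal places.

pH = 5.07

pKa = −log(2.0 × 10^-5) = 4.699
Using pH = pKa + log([base]/[acid]) with [base]/[acid] = 0.11/0.047:
pH = 4.699 + (+0.369) = 5.07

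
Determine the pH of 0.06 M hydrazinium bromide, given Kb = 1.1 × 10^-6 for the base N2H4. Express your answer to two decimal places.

pH = 4.63

N2H5+ is the conjugate acid of the weak base N2H4.
Ka = Kw/Kb = 1.0×10^-14 / 1.1 × 10^-6 = 9.09 × 10^-9
Let x = [H+] at equilibrium. Ka = x²/(0.06 − x).
Assume x ≪ 0.06: x ≈ √(9.09 × 10^-9 × 0.06) = 2.34 × 10^-5 M
Check: 0.039% ionized — well under 5%, approximation valid.
pH = −log(2.34 × 10^-5) = 4.63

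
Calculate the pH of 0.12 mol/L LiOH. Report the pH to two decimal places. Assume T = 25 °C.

pH = 13.08

LiOH is a strong base; [OH-] = 0.12 M.
pOH = -log(0.12) = 0.92
pH = 14.00 - 0.92 = 13.08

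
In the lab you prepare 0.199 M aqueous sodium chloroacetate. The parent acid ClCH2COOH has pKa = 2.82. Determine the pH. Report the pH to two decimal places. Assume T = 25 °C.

pH = 8.06

ClCH2COO- is the conjugate base of the weak acid ClCH2COOH.
Ka = 10^(−2.82) = 1.51 × 10^-3
Kb = Kw/Ka = 1.0×10^-14 / 1.51 × 10^-3 = 6.62 × 10^-12
From the ICE table, Kb = [OH-]²/(0.199 − [OH-]) = 6.62 × 10^-12.
Assume [OH-] ≪ 0.199: [OH-] ≈ √(6.62 × 10^-12 × 0.199) = 1.15 × 10^-6 M
Check: 0.00058% ionized — well under 5%, approximation valid.
pOH = −log(1.15 × 10^-6) = 5.94; pH = 14.00 − 5.94 = 8.06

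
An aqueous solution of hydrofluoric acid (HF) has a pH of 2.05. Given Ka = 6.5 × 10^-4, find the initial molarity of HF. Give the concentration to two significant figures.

C₀ = 1.3 × 10^-1 M

[H+] = 10^(-2.05) = 8.91 × 10^-3 M = x
Ka = x²/(C₀ − x) ⇒ C₀ = x + x²/Ka
C₀ = 8.91 × 10^-3 + (8.91 × 10^-3)²/(6.5 × 10^-4) = 1.31 × 10^-1 M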